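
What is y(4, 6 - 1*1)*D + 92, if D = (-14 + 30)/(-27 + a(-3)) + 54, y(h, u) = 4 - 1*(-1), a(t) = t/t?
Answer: 4666/13 ≈ 358.92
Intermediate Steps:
a(t) = 1
y(h, u) = 5 (y(h, u) = 4 + 1 = 5)
D = 694/13 (D = (-14 + 30)/(-27 + 1) + 54 = 16/(-26) + 54 = 16*(-1/26) + 54 = -8/13 + 54 = 694/13 ≈ 53.385)
y(4, 6 - 1*1)*D + 92 = 5*(694/13) + 92 = 3470/13 + 92 = 4666/13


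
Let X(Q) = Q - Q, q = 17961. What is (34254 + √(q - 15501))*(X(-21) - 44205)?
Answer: -1514198070 - 88410*√615 ≈ -1.5164e+9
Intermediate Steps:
X(Q) = 0
(34254 + √(q - 15501))*(X(-21) - 44205) = (34254 + √(17961 - 15501))*(0 - 44205) = (34254 + √2460)*(-44205) = (34254 + 2*√615)*(-44205) = -1514198070 - 88410*√615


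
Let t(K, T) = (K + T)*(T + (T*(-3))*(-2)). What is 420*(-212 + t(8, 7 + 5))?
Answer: 616560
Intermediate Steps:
t(K, T) = 7*T*(K + T) (t(K, T) = (K + T)*(T - 3*T*(-2)) = (K + T)*(T + 6*T) = (K + T)*(7*T) = 7*T*(K + T))
420*(-212 + t(8, 7 + 5)) = 420*(-212 + 7*(7 + 5)*(8 + (7 + 5))) = 420*(-212 + 7*12*(8 + 12)) = 420*(-212 + 7*12*20) = 420*(-212 + 1680) = 420*1468 = 616560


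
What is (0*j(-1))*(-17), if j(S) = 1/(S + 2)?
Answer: 0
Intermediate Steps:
j(S) = 1/(2 + S)
(0*j(-1))*(-17) = (0/(2 - 1))*(-17) = (0/1)*(-17) = (0*1)*(-17) = 0*(-17) = 0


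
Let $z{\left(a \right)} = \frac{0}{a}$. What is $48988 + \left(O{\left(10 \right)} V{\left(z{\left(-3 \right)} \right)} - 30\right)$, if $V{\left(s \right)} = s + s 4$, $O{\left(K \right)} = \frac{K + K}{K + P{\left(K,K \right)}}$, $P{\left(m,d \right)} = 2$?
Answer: $48958$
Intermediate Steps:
$O{\left(K \right)} = \frac{2 K}{2 + K}$ ($O{\left(K \right)} = \frac{K + K}{K + 2} = \frac{2 K}{2 + K}$)
$z{\left(a \right)} = 0$
$V{\left(s \right)} = 5 s$ ($V{\left(s \right)} = s + 4 s = 5 s$)
$48988 + \left(O{\left(10 \right)} V{\left(z{\left(-3 \right)} \right)} - 30\right) = 48988 - \left(30 - 2 \cdot 10 \frac{1}{2 + 10} \cdot 5 \cdot 0\right) = 48988 - \left(30 - 2 \cdot 10 \cdot \frac{1}{12} \cdot 0\right) = 48988 + \left(\frac{5}{3} \cdot 0 - 30\right) = 48988 + \left(0 - 30\right) = 48988 - 30 = 48958$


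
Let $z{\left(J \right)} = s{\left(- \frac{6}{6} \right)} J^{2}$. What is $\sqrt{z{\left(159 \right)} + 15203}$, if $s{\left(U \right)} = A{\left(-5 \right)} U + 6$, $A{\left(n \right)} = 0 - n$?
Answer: $2 \sqrt{10121} \approx 201.21$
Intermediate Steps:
$A{\left(n \right)} = - n$
$s{\left(U \right)} = 6 + 5 U$ ($s{\left(U \right)} = \left(-1\right) \left(-5\right) U + 6 = 5 U + 6 = 6 + 5 U$)
$z{\left(J \right)} = J^{2}$ ($z{\left(J \right)} = \left(6 + 5 \left(- \frac{6}{6}\right)\right) J^{2} = \left(6 + 5 \left(\left(-6\right) \frac{1}{6}\right)\right) J^{2} = \left(6 + 5 \left(-1\right)\right) J^{2} = \left(6 - 5\right) J^{2} = 1 J^{2} = J^{2}$)
$\sqrt{z{\left(159 \right)} + 15203} = \sqrt{159^{2} + 15203} = \sqrt{25281 + 15203} = \sqrt{40484} = 2 \sqrt{10121}$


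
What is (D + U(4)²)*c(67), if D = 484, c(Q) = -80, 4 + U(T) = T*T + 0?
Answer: -50240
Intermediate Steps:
U(T) = -4 + T² (U(T) = -4 + (T*T + 0) = -4 + (T² + 0) = -4 + T²)
(D + U(4)²)*c(67) = (484 + (-4 + 4²)²)*(-80) = (484 + (-4 + 16)²)*(-80) = (484 + 12²)*(-80) = (484 + 144)*(-80) = 628*(-80) = -50240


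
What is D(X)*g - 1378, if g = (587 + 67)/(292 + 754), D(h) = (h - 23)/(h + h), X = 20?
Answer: -28828741/20920 ≈ -1378.0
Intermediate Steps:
D(h) = (-23 + h)/(2*h) (D(h) = (-23 + h)/((2*h)) = (-23 + h)*(1/(2*h)) = (-23 + h)/(2*h))
g = 327/523 (g = 654/1046 = 654*(1/1046) = 327/523 ≈ 0.62524)
D(X)*g - 1378 = ((1/2)*(-23 + 20)/20)*(327/523) - 1378 = ((1/2)*(1/20)*(-3))*(327/523) - 1378 = -3/40*327/523 - 1378 = -981/20920 - 1378 = -28828741/20920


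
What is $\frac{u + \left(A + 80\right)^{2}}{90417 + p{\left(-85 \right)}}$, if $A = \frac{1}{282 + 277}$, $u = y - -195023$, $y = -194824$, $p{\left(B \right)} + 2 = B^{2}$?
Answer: $\frac{51553789}{762766121} \approx 0.067588$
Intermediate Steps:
$p{\left(B \right)} = -2 + B^{2}$
$u = 199$ ($u = -194824 - -195023 = -194824 + 195023 = 199$)
$A = \frac{1}{559} \approx 0.0017889$
$\frac{u + \left(A + 80\right)^{2}}{90417 + p{\left(-85 \right)}} = \frac{199 + \left(\frac{1}{559} + 80\right)^{2}}{90417 - \left(2 - \left(-85\right)^{2}\right)} = \frac{199 + \left(\frac{44721}{559}\right)^{2}}{90417 + \left(-2 + 7225\right)} = \frac{199 + \frac{1999967841}{312481}}{90417 + 7223} = \frac{2062151560}{312481 \cdot 97640} = \frac{2062151560}{312481} \cdot \frac{1}{97640} = \frac{51553789}{762766121}$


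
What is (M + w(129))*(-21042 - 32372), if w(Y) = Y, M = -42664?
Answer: 2271964490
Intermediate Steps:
(M + w(129))*(-21042 - 32372) = (-42664 + 129)*(-21042 - 32372) = -42535*(-53414) = 2271964490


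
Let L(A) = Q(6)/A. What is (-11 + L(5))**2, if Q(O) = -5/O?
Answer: 4489/36 ≈ 124.69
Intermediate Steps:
L(A) = -5/(6*A) (L(A) = (-5/6)/A = (-5*1/6)/A = -5/(6*A))
(-11 + L(5))**2 = (-11 - 5/6/5)**2 = (-11 - 5/6*1/5)**2 = (-11 - 1/6)**2 = (-67/6)**2 = 4489/36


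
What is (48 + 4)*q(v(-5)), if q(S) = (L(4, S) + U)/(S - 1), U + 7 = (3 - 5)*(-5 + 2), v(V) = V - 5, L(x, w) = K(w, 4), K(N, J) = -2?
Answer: 156/11 ≈ 14.182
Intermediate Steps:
L(x, w) = -2
v(V) = -5 + V
U = -1 (U = -7 + (3 - 5)*(-5 + 2) = -7 - 2*(-3) = -7 + 6 = -1)
q(S) = -3/(-1 + S) (q(S) = (-2 - 1)/(S - 1) = -3/(-1 + S))
(48 + 4)*q(v(-5)) = (48 + 4)*(-3/(-1 + (-5 - 5))) = 52*(-3/(-1 - 10)) = 52*(-3/(-11)) = 52*(-3*(-1/11)) = 52*(3/11) = 156/11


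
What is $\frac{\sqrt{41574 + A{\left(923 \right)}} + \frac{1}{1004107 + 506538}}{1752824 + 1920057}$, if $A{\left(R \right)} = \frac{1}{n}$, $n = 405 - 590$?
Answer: $\frac{1}{5548419318245} + \frac{\sqrt{1422869965}}{679482985} \approx 5.5514 \cdot 10^{-5}$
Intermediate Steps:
$n = -185$
$A{\left(R \right)} = - \frac{1}{185}$ ($A{\left(R \right)} = \frac{1}{-185} = - \frac{1}{185}$)
$\frac{\sqrt{41574 + A{\left(923 \right)}} + \frac{1}{1004107 + 506538}}{1752824 + 1920057} = \frac{\sqrt{41574 - \frac{1}{185}} + \frac{1}{1004107 + 506538}}{1752824 + 1920057} = \frac{\sqrt{\frac{7691189}{185}} + \frac{1}{1510645}}{3672881} = \left(\frac{\sqrt{1422869965}}{185} + \frac{1}{1510645}\right) \frac{1}{3672881} = \left(\frac{1}{1510645} + \frac{\sqrt{1422869965}}{185}\right) \frac{1}{3672881} = \frac{1}{5548419318245} + \frac{\sqrt{1422869965}}{679482985}$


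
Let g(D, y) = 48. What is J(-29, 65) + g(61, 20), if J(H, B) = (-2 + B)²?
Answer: 4017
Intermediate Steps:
J(-29, 65) + g(61, 20) = (-2 + 65)² + 48 = 63² + 48 = 3969 + 48 = 4017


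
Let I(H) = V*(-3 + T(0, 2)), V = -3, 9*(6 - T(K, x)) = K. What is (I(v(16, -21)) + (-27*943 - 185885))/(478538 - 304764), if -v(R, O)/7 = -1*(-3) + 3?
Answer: -211355/173774 ≈ -1.2163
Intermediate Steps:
T(K, x) = 6 - K/9
v(R, O) = -42 (v(R, O) = -7*(-1*(-3) + 3) = -7*(3 + 3) = -7*6 = -42)
I(H) = -9 (I(H) = -3*(-3 + (6 - ⅑*0)) = -3*(-3 + (6 + 0)) = -3*(-3 + 6) = -3*3 = -9)
(I(v(16, -21)) + (-27*943 - 185885))/(478538 - 304764) = (-9 + (-27*943 - 185885))/(478538 - 304764) = (-9 + (-25461 - 185885))/173774 = (-9 - 211346)*(1/173774) = -211355*1/173774 = -211355/173774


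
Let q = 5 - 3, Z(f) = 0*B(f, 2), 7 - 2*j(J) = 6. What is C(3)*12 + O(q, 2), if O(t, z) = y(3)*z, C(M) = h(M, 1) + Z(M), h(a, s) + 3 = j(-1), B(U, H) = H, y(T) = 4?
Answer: -22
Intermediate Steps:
j(J) = 1/2 (j(J) = 7/2 - 1/2*6 = 7/2 - 3 = 1/2)
h(a, s) = -5/2 (h(a, s) = -3 + 1/2 = -5/2)
Z(f) = 0 (Z(f) = 0*2 = 0)
q = 2
C(M) = -5/2 (C(M) = -5/2 + 0 = -5/2)
O(t, z) = 4*z
C(3)*12 + O(q, 2) = -5/2*12 + 4*2 = -30 + 8 = -22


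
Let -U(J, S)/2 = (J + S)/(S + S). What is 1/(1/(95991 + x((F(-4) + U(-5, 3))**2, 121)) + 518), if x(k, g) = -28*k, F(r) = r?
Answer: 861119/446059651 ≈ 0.0019305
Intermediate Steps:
U(J, S) = -(J + S)/S (U(J, S) = -2*(J + S)/(S + S) = -2*(J + S)/(2*S) = -2*(J + S)*1/(2*S) = -(J + S)/S)
1/(1/(95991 + x((F(-4) + U(-5, 3))**2, 121)) + 518) = 1/(1/(95991 - 28*(-4 + (-1*(-5) - 1*3)/3)**2) + 518) = 1/(1/(95991 - 28*(-4 + (5 - 3)/3)**2) + 518) = 1/(1/(95991 - 28*(-4 + (1/3)*2)**2) + 518) = 1/(1/(95991 - 28*(-4 + 2/3)**2) + 518) = 1/(1/(95991 - 28*(-10/3)**2) + 518) = 1/(1/(95991 - 28*100/9) + 518) = 1/(1/(95991 - 2800/9) + 518) = 1/(1/(861119/9) + 518) = 1/(9/861119 + 518) = 1/(446059651/861119) = 861119/446059651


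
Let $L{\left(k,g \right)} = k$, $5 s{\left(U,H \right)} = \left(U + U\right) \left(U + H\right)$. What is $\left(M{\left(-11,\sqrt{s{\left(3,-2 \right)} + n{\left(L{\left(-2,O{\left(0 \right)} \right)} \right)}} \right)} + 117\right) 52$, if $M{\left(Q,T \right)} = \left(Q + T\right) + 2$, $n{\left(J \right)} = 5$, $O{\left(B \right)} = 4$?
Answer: $5616 + \frac{52 \sqrt{155}}{5} \approx 5745.5$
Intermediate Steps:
$s{\left(U,H \right)} = \frac{2 U \left(H + U\right)}{5}$ ($s{\left(U,H \right)} = \frac{\left(U + U\right) \left(U + H\right)}{5} = \frac{2 U \left(H + U\right)}{5}$)
$M{\left(Q,T \right)} = 2 + Q + T$
$\left(M{\left(-11,\sqrt{s{\left(3,-2 \right)} + n{\left(L{\left(-2,O{\left(0 \right)} \right)} \right)}} \right)} + 117\right) 52 = \left(\left(2 - 11 + \sqrt{\frac{2}{5} \cdot 3 \left(-2 + 3\right) + 5}\right) + 117\right) 52 = \left(\left(2 - 11 + \sqrt{\frac{2}{5} \cdot 3 \cdot 1 + 5}\right) + 117\right) 52 = \left(\left(2 - 11 + \sqrt{\frac{6}{5} + 5}\right) + 117\right) 52 = \left(\left(2 - 11 + \sqrt{\frac{31}{5}}\right) + 117\right) 52 = \left(\left(2 - 11 + \frac{\sqrt{155}}{5}\right) + 117\right) 52 = \left(\left(-9 + \frac{\sqrt{155}}{5}\right) + 117\right) 52 = \left(108 + \frac{\sqrt{155}}{5}\right) 52 = 5616 + \frac{52 \sqrt{155}}{5}$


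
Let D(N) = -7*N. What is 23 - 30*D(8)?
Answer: 1703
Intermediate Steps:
23 - 30*D(8) = 23 - (-210)*8 = 23 - 30*(-56) = 23 + 1680 = 1703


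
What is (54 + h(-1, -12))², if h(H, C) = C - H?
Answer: 1849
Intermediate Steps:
(54 + h(-1, -12))² = (54 + (-12 - 1*(-1)))² = (54 + (-12 + 1))² = (54 - 11)² = 43² = 1849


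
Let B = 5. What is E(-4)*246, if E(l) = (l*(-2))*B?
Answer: 9840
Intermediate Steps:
E(l) = -10*l (E(l) = (l*(-2))*5 = -2*l*5 = -10*l)
E(-4)*246 = -10*(-4)*246 = 40*246 = 9840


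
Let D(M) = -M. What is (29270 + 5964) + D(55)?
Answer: 35179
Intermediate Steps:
(29270 + 5964) + D(55) = (29270 + 5964) - 1*55 = 35234 - 55 = 35179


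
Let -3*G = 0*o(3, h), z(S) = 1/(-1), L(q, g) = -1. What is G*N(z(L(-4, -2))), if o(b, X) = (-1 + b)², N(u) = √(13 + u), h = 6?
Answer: 0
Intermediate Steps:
z(S) = -1
G = 0 (G = -0*(-1 + 3)² = -0*2² = -0*4 = -⅓*0 = 0)
G*N(z(L(-4, -2))) = 0*√(13 - 1) = 0*√12 = 0*(2*√3) = 0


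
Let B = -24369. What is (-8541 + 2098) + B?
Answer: -30812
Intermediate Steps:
(-8541 + 2098) + B = (-8541 + 2098) - 24369 = -6443 - 24369 = -30812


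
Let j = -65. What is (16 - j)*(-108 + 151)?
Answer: 3483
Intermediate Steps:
(16 - j)*(-108 + 151) = (16 - 1*(-65))*(-108 + 151) = (16 + 65)*43 = 81*43 = 3483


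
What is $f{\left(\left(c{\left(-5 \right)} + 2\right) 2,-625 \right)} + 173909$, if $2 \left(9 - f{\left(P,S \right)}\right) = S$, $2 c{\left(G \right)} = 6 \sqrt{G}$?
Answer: $\frac{348461}{2} \approx 1.7423 \cdot 10^{5}$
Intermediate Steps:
$c{\left(G \right)} = 3 \sqrt{G}$ ($c{\left(G \right)} = \frac{6 \sqrt{G}}{2} = 3 \sqrt{G}$)
$f{\left(P,S \right)} = 9 - \frac{S}{2}$
$f{\left(\left(c{\left(-5 \right)} + 2\right) 2,-625 \right)} + 173909 = \left(9 - - \frac{625}{2}\right) + 173909 = \left(9 + \frac{625}{2}\right) + 173909 = \frac{643}{2} + 173909 = \frac{348461}{2}$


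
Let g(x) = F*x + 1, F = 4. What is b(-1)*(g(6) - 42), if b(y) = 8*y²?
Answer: -136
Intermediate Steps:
g(x) = 1 + 4*x (g(x) = 4*x + 1 = 1 + 4*x)
b(-1)*(g(6) - 42) = (8*(-1)²)*((1 + 4*6) - 42) = (8*1)*((1 + 24) - 42) = 8*(25 - 42) = 8*(-17) = -136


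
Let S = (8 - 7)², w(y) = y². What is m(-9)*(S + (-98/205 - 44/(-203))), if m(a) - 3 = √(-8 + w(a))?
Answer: 92223/41615 + 30741*√73/41615 ≈ 8.5276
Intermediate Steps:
m(a) = 3 + √(-8 + a²)
S = 1 (S = 1² = 1)
m(-9)*(S + (-98/205 - 44/(-203))) = (3 + √(-8 + (-9)²))*(1 + (-98/205 - 44/(-203))) = (3 + √(-8 + 81))*(1 + (-98*1/205 - 44*(-1/203))) = (3 + √73)*(1 + (-98/205 + 44/203)) = (3 + √73)*(1 - 10874/41615) = (3 + √73)*(30741/41615) = 92223/41615 + 30741*√73/41615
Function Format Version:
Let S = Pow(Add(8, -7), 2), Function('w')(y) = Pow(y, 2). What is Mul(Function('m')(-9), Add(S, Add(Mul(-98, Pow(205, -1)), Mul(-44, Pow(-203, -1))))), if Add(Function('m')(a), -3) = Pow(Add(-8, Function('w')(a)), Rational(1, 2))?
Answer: Add(Rational(92223, 41615), Mul(Rational(30741, 41615), Pow(73, Rational(1, 2)))) ≈ 8.5276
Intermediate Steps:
Function('m')(a) = Add(3, Pow(Add(-8, Pow(a, 2)), Rational(1, 2)))
S = 1 (S = Pow(1, 2) = 1)
Mul(Function('m')(-9), Add(S, Add(Mul(-98, Pow(205, -1)), Mul(-44, Pow(-203, -1))))) = Mul(Add(3, Pow(Add(-8, Pow(-9, 2)), Rational(1, 2))), Add(1, Add(Mul(-98, Pow(205, -1)), Mul(-44, Pow(-203, -1))))) = Mul(Add(3, Pow(Add(-8, 81), Rational(1, 2))), Add(1, Add(Mul(-98, Rational(1, 205)), Mul(-44, Rational(-1, 203))))) = Mul(Add(3, Pow(73, Rational(1, 2))), Add(1, Add(Rational(-98, 205), Rational(44, 203)))) = Mul(Add(3, Pow(73, Rational(1, 2))), Add(1, Rational(-10874, 41615))) = Mul(Add(3, Pow(73, Rational(1, 2))), Rational(30741, 41615)) = Add(Rational(92223, 41615), Mul(Rational(30741, 41615), Pow(73, Rational(1, 2))))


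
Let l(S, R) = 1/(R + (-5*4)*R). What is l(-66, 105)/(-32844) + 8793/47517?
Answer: 192050215019/1037831151420 ≈ 0.18505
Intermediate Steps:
l(S, R) = -1/(19*R) (l(S, R) = 1/(R - 20*R) = 1/(-19*R) = -1/(19*R))
l(-66, 105)/(-32844) + 8793/47517 = -1/19/105/(-32844) + 8793/47517 = -1/19*1/105*(-1/32844) + 8793*(1/47517) = -1/1995*(-1/32844) + 2931/15839 = 1/65523780 + 2931/15839 = 192050215019/1037831151420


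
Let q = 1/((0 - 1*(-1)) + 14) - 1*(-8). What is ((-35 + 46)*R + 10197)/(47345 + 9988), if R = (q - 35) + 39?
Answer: 154946/859995 ≈ 0.18017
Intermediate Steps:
q = 121/15 (q = 1/((0 + 1) + 14) + 8 = 1/(1 + 14) + 8 = 1/15 + 8 = 121/15 ≈ 8.0667)
R = 181/15 (R = (121/15 - 35) + 39 = -404/15 + 39 = 181/15 ≈ 12.067)
((-35 + 46)*R + 10197)/(47345 + 9988) = ((-35 + 46)*(181/15) + 10197)/(47345 + 9988) = (11*(181/15) + 10197)/57333 = (1991/15 + 10197)*(1/57333) = (154946/15)*(1/57333) = 154946/859995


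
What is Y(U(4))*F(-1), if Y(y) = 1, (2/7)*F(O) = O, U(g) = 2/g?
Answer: -7/2 ≈ -3.5000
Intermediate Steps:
F(O) = 7*O/2
Y(U(4))*F(-1) = 1*((7/2)*(-1)) = 1*(-7/2) = -7/2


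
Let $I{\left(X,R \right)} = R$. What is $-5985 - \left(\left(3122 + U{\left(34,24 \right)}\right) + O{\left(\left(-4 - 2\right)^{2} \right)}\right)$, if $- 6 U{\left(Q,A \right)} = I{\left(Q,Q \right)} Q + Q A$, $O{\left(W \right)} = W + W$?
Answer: $- \frac{26551}{3} \approx -8850.3$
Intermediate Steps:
$O{\left(W \right)} = 2 W$
$U{\left(Q,A \right)} = - \frac{Q^{2}}{6} - \frac{A Q}{6}$ ($U{\left(Q,A \right)} = - \frac{Q Q + Q A}{6} = - \frac{Q^{2} + A Q}{6} = - \frac{Q^{2}}{6} - \frac{A Q}{6}$)
$-5985 - \left(\left(3122 + U{\left(34,24 \right)}\right) + O{\left(\left(-4 - 2\right)^{2} \right)}\right) = -5985 - \left(\left(3122 - \frac{17 \left(24 + 34\right)}{3}\right) + 2 \left(-4 - 2\right)^{2}\right) = -5985 - \left(\left(3122 - \frac{17}{3} \cdot 58\right) + 2 \left(-6\right)^{2}\right) = -5985 - \left(\left(3122 - \frac{986}{3}\right) + 2 \cdot 36\right) = -5985 - \left(\frac{8380}{3} + 72\right) = -5985 - \frac{8596}{3} = - \frac{26551}{3}$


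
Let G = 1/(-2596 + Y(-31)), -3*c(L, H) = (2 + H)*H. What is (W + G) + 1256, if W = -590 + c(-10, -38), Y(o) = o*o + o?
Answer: 349859/1666 ≈ 210.00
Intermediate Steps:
c(L, H) = -H*(2 + H)/3 (c(L, H) = -(2 + H)*H/3 = -H*(2 + H)/3)
Y(o) = o + o² (Y(o) = o² + o = o + o²)
W = -1046 (W = -590 - ⅓*(-38)*(2 - 38) = -590 - ⅓*(-38)*(-36) = -590 - 456 = -1046)
G = -1/1666 (G = 1/(-2596 - 31*(1 - 31)) = 1/(-2596 - 31*(-30)) = 1/(-2596 + 930) = 1/(-1666) = -1/1666 ≈ -0.00060024)
(W + G) + 1256 = (-1046 - 1/1666) + 1256 = -1742637/1666 + 1256 = 349859/1666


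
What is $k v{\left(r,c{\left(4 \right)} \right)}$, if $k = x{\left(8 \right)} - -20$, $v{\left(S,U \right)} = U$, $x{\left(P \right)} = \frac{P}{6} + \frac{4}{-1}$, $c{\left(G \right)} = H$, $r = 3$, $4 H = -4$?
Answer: $- \frac{52}{3} \approx -17.333$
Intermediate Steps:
$H = -1$ ($H = \frac{1}{4} \left(-4\right) = -1$)
$c{\left(G \right)} = -1$
$x{\left(P \right)} = -4 + \frac{P}{6}$ ($x{\left(P \right)} = P \frac{1}{6} + 4 \left(-1\right) = \frac{P}{6} - 4 = -4 + \frac{P}{6}$)
$k = \frac{52}{3}$ ($k = \left(-4 + \frac{1}{6} \cdot 8\right) - -20 = \left(-4 + \frac{4}{3}\right) + 20 = - \frac{8}{3} + 20 = \frac{52}{3} \approx 17.333$)
$k v{\left(r,c{\left(4 \right)} \right)} = \frac{52}{3} \left(-1\right) = - \frac{52}{3}$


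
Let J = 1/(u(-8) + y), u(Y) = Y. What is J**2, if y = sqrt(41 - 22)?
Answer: (8 - sqrt(19))**(-2) ≈ 0.075428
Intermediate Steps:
y = sqrt(19) ≈ 4.3589
J = 1/(-8 + sqrt(19)) ≈ -0.27464
J**2 = (-8/45 - sqrt(19)/45)**2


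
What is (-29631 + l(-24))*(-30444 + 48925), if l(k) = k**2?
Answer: -536965455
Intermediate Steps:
(-29631 + l(-24))*(-30444 + 48925) = (-29631 + (-24)**2)*(-30444 + 48925) = (-29631 + 576)*18481 = -29055*18481 = -536965455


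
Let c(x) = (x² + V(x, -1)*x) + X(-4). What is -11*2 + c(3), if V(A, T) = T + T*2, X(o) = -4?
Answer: -26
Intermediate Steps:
V(A, T) = 3*T (V(A, T) = T + 2*T = 3*T)
c(x) = -4 + x² - 3*x (c(x) = (x² + (3*(-1))*x) - 4 = (x² - 3*x) - 4 = -4 + x² - 3*x)
-11*2 + c(3) = -11*2 + (-4 + 3² - 3*3) = -22 + (-4 + 9 - 9) = -22 - 4 = -26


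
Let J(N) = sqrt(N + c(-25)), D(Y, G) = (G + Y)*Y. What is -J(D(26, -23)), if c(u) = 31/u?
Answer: -sqrt(1919)/5 ≈ -8.7613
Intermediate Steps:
D(Y, G) = Y*(G + Y)
J(N) = sqrt(-31/25 + N) (J(N) = sqrt(N + 31/(-25)) = sqrt(N + 31*(-1/25)) = sqrt(N - 31/25) = sqrt(-31/25 + N))
-J(D(26, -23)) = -sqrt(-31 + 25*(26*(-23 + 26)))/5 = -sqrt(-31 + 25*(26*3))/5 = -sqrt(-31 + 25*78)/5 = -sqrt(-31 + 1950)/5 = -sqrt(1919)/5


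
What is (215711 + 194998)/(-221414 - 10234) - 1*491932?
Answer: -37985158215/77216 ≈ -4.9193e+5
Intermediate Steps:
(215711 + 194998)/(-221414 - 10234) - 1*491932 = 410709/(-231648) - 491932 = 410709*(-1/231648) - 491932 = -136903/77216 - 491932 = -37985158215/77216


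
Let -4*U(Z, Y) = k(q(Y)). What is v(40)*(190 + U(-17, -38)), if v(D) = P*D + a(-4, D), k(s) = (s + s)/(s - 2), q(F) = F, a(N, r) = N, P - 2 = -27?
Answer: -1902831/10 ≈ -1.9028e+5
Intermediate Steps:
P = -25 (P = 2 - 27 = -25)
k(s) = 2*s/(-2 + s) (k(s) = (2*s)/(-2 + s) = 2*s/(-2 + s))
v(D) = -4 - 25*D (v(D) = -25*D - 4 = -4 - 25*D)
U(Z, Y) = -Y/(2*(-2 + Y))
v(40)*(190 + U(-17, -38)) = (-4 - 25*40)*(190 - 1*(-38)/(-4 + 2*(-38))) = (-4 - 1000)*(190 - 1*(-38)/(-4 - 76)) = -1004*(190 - 1*(-38)/(-80)) = -1004*(190 - 1*(-38)*(-1/80)) = -1004*(190 - 19/40) = -1004*7581/40 = -1902831/10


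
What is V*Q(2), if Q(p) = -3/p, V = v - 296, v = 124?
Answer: 258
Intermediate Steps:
V = -172 (V = 124 - 296 = -172)
V*Q(2) = -(-516)/2 = -172*(-3/2) = 258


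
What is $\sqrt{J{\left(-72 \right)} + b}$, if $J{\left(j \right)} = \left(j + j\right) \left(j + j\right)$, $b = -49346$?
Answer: $i \sqrt{28610} \approx 169.15 i$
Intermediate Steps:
$J{\left(j \right)} = 4 j^{2}$ ($J{\left(j \right)} = 2 j 2 j = 4 j^{2}$)
$\sqrt{J{\left(-72 \right)} + b} = \sqrt{4 \left(-72\right)^{2} - 49346} = \sqrt{4 \cdot 5184 - 49346} = \sqrt{20736 - 49346} = \sqrt{-28610} = i \sqrt{28610}$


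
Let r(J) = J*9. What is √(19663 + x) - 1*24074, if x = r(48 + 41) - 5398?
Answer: -24074 + 9*√186 ≈ -23951.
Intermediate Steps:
r(J) = 9*J
x = -4597 (x = 9*(48 + 41) - 5398 = 9*89 - 5398 = 801 - 5398 = -4597)
√(19663 + x) - 1*24074 = √(19663 - 4597) - 1*24074 = √15066 - 24074 = 9*√186 - 24074 = -24074 + 9*√186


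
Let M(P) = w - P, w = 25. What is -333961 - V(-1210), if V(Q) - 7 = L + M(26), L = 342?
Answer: -334309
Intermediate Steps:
M(P) = 25 - P
V(Q) = 348 (V(Q) = 7 + (342 + (25 - 1*26)) = 7 + (342 + (25 - 26)) = 7 + (342 - 1) = 7 + 341 = 348)
-333961 - V(-1210) = -333961 - 1*348 = -333961 - 348 = -334309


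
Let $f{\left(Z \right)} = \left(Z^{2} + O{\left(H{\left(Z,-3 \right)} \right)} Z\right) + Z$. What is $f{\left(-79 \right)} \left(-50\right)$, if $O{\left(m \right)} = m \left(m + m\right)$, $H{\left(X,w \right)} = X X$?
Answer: $307705331800$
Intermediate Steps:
$H{\left(X,w \right)} = X^{2}$
$O{\left(m \right)} = 2 m^{2}$ ($O{\left(m \right)} = m 2 m = 2 m^{2}$)
$f{\left(Z \right)} = Z + Z^{2} + 2 Z^{5}$ ($f{\left(Z \right)} = \left(Z^{2} + 2 \left(Z^{2}\right)^{2} Z\right) + Z = \left(Z^{2} + 2 Z^{4} Z\right) + Z = \left(Z^{2} + 2 Z^{5}\right) + Z = Z + Z^{2} + 2 Z^{5}$)
$f{\left(-79 \right)} \left(-50\right) = - 79 \left(1 - 79 + 2 \left(-79\right)^{4}\right) \left(-50\right) = - 79 \left(1 - 79 + 2 \cdot 38950081\right) \left(-50\right) = - 79 \left(1 - 79 + 77900162\right) \left(-50\right) = \left(-79\right) 77900084 \left(-50\right) = \left(-6154106636\right) \left(-50\right) = 307705331800$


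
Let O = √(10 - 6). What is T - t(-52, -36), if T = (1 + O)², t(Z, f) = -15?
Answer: 24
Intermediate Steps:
O = 2 (O = √4 = 2)
T = 9 (T = (1 + 2)² = 3² = 9)
T - t(-52, -36) = 9 - 1*(-15) = 9 + 15 = 24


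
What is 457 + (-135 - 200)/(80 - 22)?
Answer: 26171/58 ≈ 451.22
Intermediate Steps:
457 + (-135 - 200)/(80 - 22) = 457 - 335/58 = 26171/58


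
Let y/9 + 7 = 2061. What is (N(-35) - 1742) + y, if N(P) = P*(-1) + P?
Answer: 16744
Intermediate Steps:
y = 18486 (y = -63 + 9*2061 = -63 + 18549 = 18486)
N(P) = 0 (N(P) = -P + P = 0)
(N(-35) - 1742) + y = (0 - 1742) + 18486 = -1742 + 18486 = 16744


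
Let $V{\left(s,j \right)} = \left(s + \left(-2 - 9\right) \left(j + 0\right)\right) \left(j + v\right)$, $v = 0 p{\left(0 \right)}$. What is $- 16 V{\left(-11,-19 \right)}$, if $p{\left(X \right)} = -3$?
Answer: $60192$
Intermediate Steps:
$v = 0$ ($v = 0 \left(-3\right) = 0$)
$V{\left(s,j \right)} = j \left(s - 11 j\right)$ ($V{\left(s,j \right)} = \left(s + \left(-2 - 9\right) \left(j + 0\right)\right) \left(j + 0\right) = \left(s - 11 j\right) j = j \left(s - 11 j\right)$)
$- 16 V{\left(-11,-19 \right)} = - 16 \left(- 19 \left(-11 - -209\right)\right) = - 16 \left(- 19 \left(-11 + 209\right)\right) = - 16 \left(\left(-19\right) 198\right) = \left(-16\right) \left(-3762\right) = 60192$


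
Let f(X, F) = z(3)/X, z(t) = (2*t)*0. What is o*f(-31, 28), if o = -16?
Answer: 0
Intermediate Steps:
z(t) = 0
f(X, F) = 0 (f(X, F) = 0/X = 0)
o*f(-31, 28) = -16*0 = 0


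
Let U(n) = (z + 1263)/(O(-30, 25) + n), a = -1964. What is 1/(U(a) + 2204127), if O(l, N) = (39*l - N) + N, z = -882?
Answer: 3134/6907733637 ≈ 4.5369e-7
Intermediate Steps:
O(l, N) = 39*l (O(l, N) = (-N + 39*l) + N = 39*l)
U(n) = 381/(-1170 + n) (U(n) = (-882 + 1263)/(39*(-30) + n) = 381/(-1170 + n))
1/(U(a) + 2204127) = 1/(381/(-1170 - 1964) + 2204127) = 1/(381/(-3134) + 2204127) = 1/(381*(-1/3134) + 2204127) = 1/(-381/3134 + 2204127) = 1/(6907733637/3134) = 3134/6907733637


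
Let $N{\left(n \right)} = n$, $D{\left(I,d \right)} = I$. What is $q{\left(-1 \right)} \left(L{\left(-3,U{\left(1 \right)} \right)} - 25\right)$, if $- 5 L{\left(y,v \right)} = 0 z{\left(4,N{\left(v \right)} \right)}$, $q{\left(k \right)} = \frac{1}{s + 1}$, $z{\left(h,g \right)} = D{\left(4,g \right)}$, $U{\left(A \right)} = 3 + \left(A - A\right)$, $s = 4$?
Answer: $-5$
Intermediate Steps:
$U{\left(A \right)} = 3$ ($U{\left(A \right)} = 3 + 0 = 3$)
$z{\left(h,g \right)} = 4$
$q{\left(k \right)} = \frac{1}{5}$ ($q{\left(k \right)} = \frac{1}{4 + 1} = \frac{1}{5}$)
$L{\left(y,v \right)} = 0$ ($L{\left(y,v \right)} = - \frac{0 \cdot 4}{5} = \left(- \frac{1}{5}\right) 0 = 0$)
$q{\left(-1 \right)} \left(L{\left(-3,U{\left(1 \right)} \right)} - 25\right) = \frac{0 - 25}{5} = \frac{1}{5} \left(-25\right) = -5$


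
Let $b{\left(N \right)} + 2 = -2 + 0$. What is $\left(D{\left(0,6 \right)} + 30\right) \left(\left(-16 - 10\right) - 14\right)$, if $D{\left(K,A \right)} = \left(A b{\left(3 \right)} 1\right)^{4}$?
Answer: $-13272240$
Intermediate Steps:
$b{\left(N \right)} = -4$ ($b{\left(N \right)} = -2 + \left(-2 + 0\right) = -2 - 2 = -4$)
$D{\left(K,A \right)} = 256 A^{4}$ ($D{\left(K,A \right)} = \left(A \left(-4\right) 1\right)^{4} = \left(- 4 A 1\right)^{4} = \left(- 4 A\right)^{4} = 256 A^{4}$)
$\left(D{\left(0,6 \right)} + 30\right) \left(\left(-16 - 10\right) - 14\right) = \left(256 \cdot 6^{4} + 30\right) \left(\left(-16 - 10\right) - 14\right) = \left(256 \cdot 1296 + 30\right) \left(-26 - 14\right) = \left(331776 + 30\right) \left(-40\right) = 331806 \left(-40\right) = -13272240$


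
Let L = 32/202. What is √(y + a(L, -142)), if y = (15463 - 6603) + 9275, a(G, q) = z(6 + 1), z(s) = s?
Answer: √18142 ≈ 134.69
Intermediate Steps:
L = 16/101 (L = 32*(1/202) = 16/101 ≈ 0.15842)
a(G, q) = 7 (a(G, q) = 6 + 1 = 7)
y = 18135 (y = 8860 + 9275 = 18135)
√(y + a(L, -142)) = √(18135 + 7) = √18142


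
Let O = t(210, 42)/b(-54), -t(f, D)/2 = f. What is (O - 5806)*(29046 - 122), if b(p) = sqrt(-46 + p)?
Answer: -167932744 + 1214808*I ≈ -1.6793e+8 + 1.2148e+6*I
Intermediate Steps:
t(f, D) = -2*f
O = 42*I (O = (-2*210)/(sqrt(-46 - 54)) = -420*(-I/10) = -(-42)*I = 42*I ≈ 42.0*I)
(O - 5806)*(29046 - 122) = (42*I - 5806)*(29046 - 122) = (-5806 + 42*I)*28924 = -167932744 + 1214808*I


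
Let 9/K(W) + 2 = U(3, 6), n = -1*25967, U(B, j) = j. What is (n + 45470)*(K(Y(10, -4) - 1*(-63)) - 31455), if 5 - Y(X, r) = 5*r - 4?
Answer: -2453691933/4 ≈ -6.1342e+8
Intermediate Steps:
Y(X, r) = 9 - 5*r (Y(X, r) = 5 - (5*r - 4) = 5 - (-4 + 5*r) = 5 + (4 - 5*r) = 9 - 5*r)
n = -25967
K(W) = 9/4 (K(W) = 9/(-2 + 6) = 9/4)
(n + 45470)*(K(Y(10, -4) - 1*(-63)) - 31455) = (-25967 + 45470)*(9/4 - 31455) = 19503*(-125811/4) = -2453691933/4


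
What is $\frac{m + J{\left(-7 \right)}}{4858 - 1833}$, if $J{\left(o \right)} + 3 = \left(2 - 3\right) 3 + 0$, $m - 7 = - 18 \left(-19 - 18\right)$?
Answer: $\frac{667}{3025} \approx 0.2205$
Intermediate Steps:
$m = 673$ ($m = 7 - 18 \left(-19 - 18\right) = 7 - -666 = 7 + 666 = 673$)
$J{\left(o \right)} = -6$ ($J{\left(o \right)} = -3 + \left(\left(2 - 3\right) 3 + 0\right) = -3 + \left(\left(-1\right) 3 + 0\right) = -3 + \left(-3 + 0\right) = -3 - 3 = -6$)
$\frac{m + J{\left(-7 \right)}}{4858 - 1833} = \frac{673 - 6}{4858 - 1833} = \frac{667}{3025}$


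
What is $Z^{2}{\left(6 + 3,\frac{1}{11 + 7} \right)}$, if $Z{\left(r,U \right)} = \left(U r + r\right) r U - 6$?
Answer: $\frac{25}{16} \approx 1.5625$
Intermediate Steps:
$Z{\left(r,U \right)} = -6 + U r \left(r + U r\right)$ ($Z{\left(r,U \right)} = \left(r + U r\right) r U - 6 = r \left(r + U r\right) U - 6 = U r \left(r + U r\right) - 6 = -6 + U r \left(r + U r\right)$)
$Z^{2}{\left(6 + 3,\frac{1}{11 + 7} \right)} = \left(-6 + \frac{\left(6 + 3\right)^{2}}{11 + 7} + \left(\frac{1}{11 + 7}\right)^{2} \left(6 + 3\right)^{2}\right)^{2} = \left(-6 + \frac{9^{2}}{18} + \left(\frac{1}{18}\right)^{2} \cdot 9^{2}\right)^{2} = \left(-6 + \frac{1}{18} \cdot 81 + \left(\frac{1}{18}\right)^{2} \cdot 81\right)^{2} = \left(-6 + \frac{9}{2} + \frac{1}{324} \cdot 81\right)^{2} = \left(-6 + \frac{9}{2} + \frac{1}{4}\right)^{2} = \left(- \frac{5}{4}\right)^{2} = \frac{25}{16}$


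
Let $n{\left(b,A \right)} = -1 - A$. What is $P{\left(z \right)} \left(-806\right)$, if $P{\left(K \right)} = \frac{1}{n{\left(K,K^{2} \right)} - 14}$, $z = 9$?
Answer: $\frac{403}{48} \approx 8.3958$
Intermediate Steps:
$P{\left(K \right)} = \frac{1}{-15 - K^{2}}$ ($P{\left(K \right)} = \frac{1}{\left(-1 - K^{2}\right) - 14} = \frac{1}{-15 - K^{2}}$)
$P{\left(z \right)} \left(-806\right) = - \frac{1}{15 + 9^{2}} \left(-806\right) = - \frac{1}{15 + 81} \left(-806\right) = - \frac{1}{96} \left(-806\right) = \left(-1\right) \frac{1}{96} \left(-806\right) = \left(- \frac{1}{96}\right) \left(-806\right) = \frac{403}{48}$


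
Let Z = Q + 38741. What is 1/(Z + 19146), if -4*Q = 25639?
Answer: 4/205909 ≈ 1.9426e-5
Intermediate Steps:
Q = -25639/4 (Q = -¼*25639 = -25639/4 ≈ -6409.8)
Z = 129325/4 (Z = -25639/4 + 38741 = 129325/4 ≈ 32331.)
1/(Z + 19146) = 1/(129325/4 + 19146) = 1/(205909/4) = 4/205909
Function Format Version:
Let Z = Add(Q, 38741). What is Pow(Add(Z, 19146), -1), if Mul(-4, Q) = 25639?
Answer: Rational(4, 205909) ≈ 1.9426e-5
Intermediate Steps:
Q = Rational(-25639, 4) (Q = Mul(Rational(-1, 4), 25639) = Rational(-25639, 4) ≈ -6409.8)
Z = Rational(129325, 4) (Z = Add(Rational(-25639, 4), 38741) = Rational(129325, 4) ≈ 32331.)
Pow(Add(Z, 19146), -1) = Pow(Add(Rational(129325, 4), 19146), -1) = Pow(Rational(205909, 4), -1) = Rational(4, 205909)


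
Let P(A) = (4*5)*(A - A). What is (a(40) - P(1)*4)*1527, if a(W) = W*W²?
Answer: 97728000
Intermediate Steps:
P(A) = 0 (P(A) = 20*0 = 0)
a(W) = W³
(a(40) - P(1)*4)*1527 = (40³ - 1*0*4)*1527 = (64000 + 0*4)*1527 = (64000 + 0)*1527 = 64000*1527 = 97728000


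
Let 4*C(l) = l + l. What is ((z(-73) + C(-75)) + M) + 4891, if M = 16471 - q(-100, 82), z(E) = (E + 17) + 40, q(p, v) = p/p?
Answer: 42615/2 ≈ 21308.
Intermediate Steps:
C(l) = l/2 (C(l) = (l + l)/4 = (2*l)/4 = l/2)
q(p, v) = 1
z(E) = 57 + E (z(E) = (17 + E) + 40 = 57 + E)
M = 16470 (M = 16471 - 1*1 = 16471 - 1 = 16470)
((z(-73) + C(-75)) + M) + 4891 = (((57 - 73) + (1/2)*(-75)) + 16470) + 4891 = ((-16 - 75/2) + 16470) + 4891 = (-107/2 + 16470) + 4891 = 32833/2 + 4891 = 42615/2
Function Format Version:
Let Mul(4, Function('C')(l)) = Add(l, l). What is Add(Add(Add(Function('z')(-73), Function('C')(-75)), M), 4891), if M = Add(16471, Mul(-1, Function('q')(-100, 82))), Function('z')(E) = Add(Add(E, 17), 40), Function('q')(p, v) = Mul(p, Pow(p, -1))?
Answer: Rational(42615, 2) ≈ 21308.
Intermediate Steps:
Function('C')(l) = Mul(Rational(1, 2), l) (Function('C')(l) = Mul(Rational(1, 4), Add(l, l)) = Mul(Rational(1, 4), Mul(2, l)) = Mul(Rational(1, 2), l))
Function('q')(p, v) = 1
Function('z')(E) = Add(57, E) (Function('z')(E) = Add(Add(17, E), 40) = Add(57, E))
M = 16470 (M = Add(16471, Mul(-1, 1)) = Add(16471, -1) = 16470)
Add(Add(Add(Function('z')(-73), Function('C')(-75)), M), 4891) = Add(Add(Add(Add(57, -73), Mul(Rational(1, 2), -75)), 16470), 4891) = Add(Add(Add(-16, Rational(-75, 2)), 16470), 4891) = Add(Add(Rational(-107, 2), 16470), 4891) = Add(Rational(32833, 2), 4891) = Rational(42615, 2)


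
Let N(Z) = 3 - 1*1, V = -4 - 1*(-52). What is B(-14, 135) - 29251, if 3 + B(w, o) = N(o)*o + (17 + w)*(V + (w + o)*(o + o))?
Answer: 69170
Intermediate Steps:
V = 48 (V = -4 + 52 = 48)
N(Z) = 2 (N(Z) = 3 - 1 = 2)
B(w, o) = -3 + 2*o + (17 + w)*(48 + 2*o*(o + w)) (B(w, o) = -3 + (2*o + (17 + w)*(48 + (w + o)*(o + o))) = -3 + (2*o + (17 + w)*(48 + (o + w)*(2*o))) = -3 + (2*o + (17 + w)*(48 + 2*o*(o + w))) = -3 + 2*o + (17 + w)*(48 + 2*o*(o + w)))
B(-14, 135) - 29251 = (813 + 2*135 + 34*135² + 48*(-14) + 2*135*(-14)² + 2*(-14)*135² + 34*135*(-14)) - 29251 = (813 + 270 + 34*18225 - 672 + 2*135*196 + 2*(-14)*18225 - 64260) - 29251 = (813 + 270 + 619650 - 672 + 52920 - 510300 - 64260) - 29251 = 98421 - 29251 = 69170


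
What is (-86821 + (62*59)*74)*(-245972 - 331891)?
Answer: -106252247673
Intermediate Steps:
(-86821 + (62*59)*74)*(-245972 - 331891) = (-86821 + 3658*74)*(-577863) = (-86821 + 270692)*(-577863) = 183871*(-577863) = -106252247673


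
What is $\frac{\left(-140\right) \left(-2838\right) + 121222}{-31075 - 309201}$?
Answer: $- \frac{259271}{170138} \approx -1.5239$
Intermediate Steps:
$\frac{\left(-140\right) \left(-2838\right) + 121222}{-31075 - 309201} = \frac{397320 + 121222}{-340276} = 518542 \left(- \frac{1}{340276}\right) = - \frac{259271}{170138}$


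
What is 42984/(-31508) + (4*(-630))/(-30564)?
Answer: -8571964/6687573 ≈ -1.2818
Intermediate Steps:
42984/(-31508) + (4*(-630))/(-30564) = 42984*(-1/31508) - 2520*(-1/30564) = -10746/7877 + 70/849 = -8571964/6687573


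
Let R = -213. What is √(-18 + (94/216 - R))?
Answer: √63321/18 ≈ 13.980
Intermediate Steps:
√(-18 + (94/216 - R)) = √(-18 + (94/216 - 1*(-213))) = √(-18 + (94*(1/216) + 213)) = √(-18 + (47/108 + 213)) = √(-18 + 23051/108) = √(21107/108) = √63321/18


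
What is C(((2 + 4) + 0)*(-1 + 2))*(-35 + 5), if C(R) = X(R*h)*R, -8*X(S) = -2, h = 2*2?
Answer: -45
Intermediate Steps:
h = 4
X(S) = ¼ (X(S) = -⅛*(-2) = ¼)
C(R) = R/4
C(((2 + 4) + 0)*(-1 + 2))*(-35 + 5) = ((((2 + 4) + 0)*(-1 + 2))/4)*(-35 + 5) = (((6 + 0)*1)/4)*(-30) = ((6*1)/4)*(-30) = ((¼)*6)*(-30) = (3/2)*(-30) = -45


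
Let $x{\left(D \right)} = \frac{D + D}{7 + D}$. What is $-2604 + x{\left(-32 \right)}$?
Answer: $- \frac{65036}{25} \approx -2601.4$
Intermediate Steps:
$x{\left(D \right)} = \frac{2 D}{7 + D}$
$-2604 + x{\left(-32 \right)} = -2604 + 2 \left(-32\right) \frac{1}{7 - 32} = -2604 + 2 \left(-32\right) \frac{1}{-25} = -2604 + 2 \left(-32\right) \left(- \frac{1}{25}\right) = -2604 + \frac{64}{25} = - \frac{65036}{25}$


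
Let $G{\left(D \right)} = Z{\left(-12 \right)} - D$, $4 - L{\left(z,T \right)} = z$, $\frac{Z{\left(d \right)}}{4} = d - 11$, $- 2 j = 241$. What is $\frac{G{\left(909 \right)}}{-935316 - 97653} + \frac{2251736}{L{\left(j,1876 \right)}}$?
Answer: $\frac{221521296077}{12248061} \approx 18086.0$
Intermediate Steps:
$j = - \frac{241}{2}$ ($j = \left(- \frac{1}{2}\right) 241 = - \frac{241}{2} \approx -120.5$)
$Z{\left(d \right)} = -44 + 4 d$ ($Z{\left(d \right)} = 4 \left(d - 11\right) = 4 \left(-11 + d\right) = -44 + 4 d$)
$L{\left(z,T \right)} = 4 - z$
$G{\left(D \right)} = -92 - D$ ($G{\left(D \right)} = \left(-44 + 4 \left(-12\right)\right) - D = \left(-44 - 48\right) - D = -92 - D$)
$\frac{G{\left(909 \right)}}{-935316 - 97653} + \frac{2251736}{L{\left(j,1876 \right)}} = \frac{-92 - 909}{-935316 - 97653} + \frac{2251736}{4 - - \frac{241}{2}} = \frac{-92 - 909}{-935316 - 97653} + \frac{2251736}{4 + \frac{241}{2}} = - \frac{1001}{-1032969} + \frac{2251736}{\frac{249}{2}} = \left(-1001\right) \left(- \frac{1}{1032969}\right) + 2251736 \cdot \frac{2}{249} = \frac{143}{147567} + \frac{4503472}{249} = \frac{221521296077}{12248061}$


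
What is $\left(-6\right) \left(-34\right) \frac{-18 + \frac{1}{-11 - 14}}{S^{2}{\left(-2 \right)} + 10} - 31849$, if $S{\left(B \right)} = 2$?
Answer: $- \frac{5619577}{175} \approx -32112.0$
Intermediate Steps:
$\left(-6\right) \left(-34\right) \frac{-18 + \frac{1}{-11 - 14}}{S^{2}{\left(-2 \right)} + 10} - 31849 = \left(-6\right) \left(-34\right) \frac{-18 + \frac{1}{-11 - 14}}{2^{2} + 10} - 31849 = 204 \frac{-18 + \frac{1}{-25}}{4 + 10} - 31849 = 204 \frac{-18 - \frac{1}{25}}{14} - 31849 = 204 \left(\left(- \frac{451}{25}\right) \frac{1}{14}\right) - 31849 = 204 \left(- \frac{451}{350}\right) - 31849 = - \frac{46002}{175} - 31849 = - \frac{5619577}{175}$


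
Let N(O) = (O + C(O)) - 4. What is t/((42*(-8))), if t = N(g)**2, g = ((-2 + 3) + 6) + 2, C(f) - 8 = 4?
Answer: -289/336 ≈ -0.86012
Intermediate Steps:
C(f) = 12 (C(f) = 8 + 4 = 12)
g = 9 (g = (1 + 6) + 2 = 7 + 2 = 9)
N(O) = 8 + O (N(O) = (O + 12) - 4 = (12 + O) - 4 = 8 + O)
t = 289 (t = (8 + 9)**2 = 17**2 = 289)
t/((42*(-8))) = 289/((42*(-8))) = 289/(-336) = 289*(-1/336) = -289/336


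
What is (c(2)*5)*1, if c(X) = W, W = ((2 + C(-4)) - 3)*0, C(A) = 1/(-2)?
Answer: 0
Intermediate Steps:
C(A) = -1/2
W = 0 (W = ((2 - 1/2) - 3)*0 = (3/2 - 3)*0 = -3/2*0 = 0)
c(X) = 0
(c(2)*5)*1 = (0*5)*1 = 0*1 = 0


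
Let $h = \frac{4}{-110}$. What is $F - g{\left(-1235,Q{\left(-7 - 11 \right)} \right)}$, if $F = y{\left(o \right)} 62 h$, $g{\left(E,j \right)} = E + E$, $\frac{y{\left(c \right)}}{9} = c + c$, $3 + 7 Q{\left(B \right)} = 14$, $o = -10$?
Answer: $\frac{31634}{11} \approx 2875.8$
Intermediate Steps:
$Q{\left(B \right)} = \frac{11}{7}$ ($Q{\left(B \right)} = - \frac{3}{7} + \frac{1}{7} \cdot 14 = - \frac{3}{7} + 2 = \frac{11}{7}$)
$y{\left(c \right)} = 18 c$ ($y{\left(c \right)} = 9 \left(c + c\right) = 9 \cdot 2 c = 18 c$)
$g{\left(E,j \right)} = 2 E$
$h = - \frac{2}{55}$ ($h = 4 \left(- \frac{1}{110}\right) = - \frac{2}{55} \approx -0.036364$)
$F = \frac{4464}{11}$ ($F = 18 \left(-10\right) 62 \left(- \frac{2}{55}\right) = \left(-180\right) 62 \left(- \frac{2}{55}\right) = \left(-11160\right) \left(- \frac{2}{55}\right) = \frac{4464}{11} \approx 405.82$)
$F - g{\left(-1235,Q{\left(-7 - 11 \right)} \right)} = \frac{4464}{11} - 2 \left(-1235\right) = \frac{4464}{11} - -2470 = \frac{4464}{11} + 2470 = \frac{31634}{11}$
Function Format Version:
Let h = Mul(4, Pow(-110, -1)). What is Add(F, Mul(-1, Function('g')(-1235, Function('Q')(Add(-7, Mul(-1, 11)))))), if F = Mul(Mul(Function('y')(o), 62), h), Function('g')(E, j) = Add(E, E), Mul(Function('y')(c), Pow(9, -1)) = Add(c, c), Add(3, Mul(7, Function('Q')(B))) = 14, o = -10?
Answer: Rational(31634, 11) ≈ 2875.8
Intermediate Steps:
Function('Q')(B) = Rational(11, 7) (Function('Q')(B) = Add(Rational(-3, 7), Mul(Rational(1, 7), 14)) = Add(Rational(-3, 7), 2) = Rational(11, 7))
Function('y')(c) = Mul(18, c) (Function('y')(c) = Mul(9, Add(c, c)) = Mul(9, Mul(2, c)) = Mul(18, c))
Function('g')(E, j) = Mul(2, E)
h = Rational(-2, 55) (h = Mul(4, Rational(-1, 110)) = Rational(-2, 55) ≈ -0.036364)
F = Rational(4464, 11) (F = Mul(Mul(Mul(18, -10), 62), Rational(-2, 55)) = Mul(Mul(-180, 62), Rational(-2, 55)) = Mul(-11160, Rational(-2, 55)) = Rational(4464, 11) ≈ 405.82)
Add(F, Mul(-1, Function('g')(-1235, Function('Q')(Add(-7, Mul(-1, 11)))))) = Add(Rational(4464, 11), Mul(-1, Mul(2, -1235))) = Add(Rational(4464, 11), Mul(-1, -2470)) = Add(Rational(4464, 11), 2470) = Rational(31634, 11)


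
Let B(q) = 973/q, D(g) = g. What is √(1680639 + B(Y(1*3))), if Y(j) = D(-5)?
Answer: √42011110/5 ≈ 1296.3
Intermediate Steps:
Y(j) = -5
√(1680639 + B(Y(1*3))) = √(1680639 + 973/(-5)) = √(1680639 + 973*(-⅕)) = √(1680639 - 973/5) = √(8402222/5) = √42011110/5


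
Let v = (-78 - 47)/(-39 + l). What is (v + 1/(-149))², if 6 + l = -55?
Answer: 549081/355216 ≈ 1.5458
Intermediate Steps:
l = -61 (l = -6 - 55 = -61)
v = 5/4 (v = (-78 - 47)/(-39 - 61) = -125/(-100) = -125*(-1/100) = 5/4 ≈ 1.2500)
(v + 1/(-149))² = (5/4 + 1/(-149))² = (5/4 - 1/149)² = (741/596)² = 549081/355216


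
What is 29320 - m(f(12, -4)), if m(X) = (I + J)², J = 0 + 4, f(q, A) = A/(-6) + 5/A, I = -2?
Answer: 29316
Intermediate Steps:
f(q, A) = 5/A - A/6 (f(q, A) = A*(-⅙) + 5/A = -A/6 + 5/A = 5/A - A/6)
J = 4
m(X) = 4 (m(X) = (-2 + 4)² = 2² = 4)
29320 - m(f(12, -4)) = 29320 - 1*4 = 29320 - 4 = 29316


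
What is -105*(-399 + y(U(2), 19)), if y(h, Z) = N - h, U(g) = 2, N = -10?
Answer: 43155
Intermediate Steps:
y(h, Z) = -10 - h
-105*(-399 + y(U(2), 19)) = -105*(-399 + (-10 - 1*2)) = -105*(-399 + (-10 - 2)) = -105*(-399 - 12) = -105*(-411) = 43155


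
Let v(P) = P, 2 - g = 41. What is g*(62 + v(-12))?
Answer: -1950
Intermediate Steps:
g = -39 (g = 2 - 1*41 = 2 - 41 = -39)
g*(62 + v(-12)) = -39*(62 - 12) = -39*50 = -1950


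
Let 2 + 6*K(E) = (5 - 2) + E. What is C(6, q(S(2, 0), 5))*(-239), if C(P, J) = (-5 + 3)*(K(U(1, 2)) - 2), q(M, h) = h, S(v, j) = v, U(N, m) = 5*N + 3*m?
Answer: 0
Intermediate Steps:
U(N, m) = 3*m + 5*N
K(E) = 1/6 + E/6 (K(E) = -1/3 + ((5 - 2) + E)/6 = -1/3 + (3 + E)/6 = -1/3 + (1/2 + E/6) = 1/6 + E/6)
C(P, J) = 0 (C(P, J) = (-5 + 3)*((1/6 + (3*2 + 5*1)/6) - 2) = -2*((1/6 + (6 + 5)/6) - 2) = -2*((1/6 + (1/6)*11) - 2) = -2*((1/6 + 11/6) - 2) = -2*(2 - 2) = -2*0 = 0)
C(6, q(S(2, 0), 5))*(-239) = 0*(-239) = 0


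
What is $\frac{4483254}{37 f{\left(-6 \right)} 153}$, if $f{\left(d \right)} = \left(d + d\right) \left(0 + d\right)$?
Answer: $\frac{747209}{67932} \approx 10.999$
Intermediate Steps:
$f{\left(d \right)} = 2 d^{2}$ ($f{\left(d \right)} = 2 d d = 2 d^{2}$)
$\frac{4483254}{37 f{\left(-6 \right)} 153} = \frac{4483254}{37 \cdot 2 \left(-6\right)^{2} \cdot 153} = \frac{4483254}{37 \cdot 2 \cdot 36 \cdot 153} = \frac{4483254}{37 \cdot 72 \cdot 153} = \frac{4483254}{2664 \cdot 153} = \frac{4483254}{407592} = 4483254 \cdot \frac{1}{407592} = \frac{747209}{67932}$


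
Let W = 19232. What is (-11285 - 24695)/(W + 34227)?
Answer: -5140/7637 ≈ -0.67304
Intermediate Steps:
(-11285 - 24695)/(W + 34227) = (-11285 - 24695)/(19232 + 34227) = -35980/53459 = -35980*1/53459 = -5140/7637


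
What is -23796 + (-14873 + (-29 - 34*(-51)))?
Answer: -36964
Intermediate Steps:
-23796 + (-14873 + (-29 - 34*(-51))) = -23796 + (-14873 + (-29 + 1734)) = -23796 + (-14873 + 1705) = -23796 - 13168 = -36964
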